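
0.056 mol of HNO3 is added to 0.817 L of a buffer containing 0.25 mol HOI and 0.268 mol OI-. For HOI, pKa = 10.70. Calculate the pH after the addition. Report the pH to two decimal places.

Added H+ converts OI- to HOI: HOI → 0.306 mol, OI- → 0.212 mol.
pH = pKa + log([A⁻]/[HA]) = 10.70 + log(0.212/0.306) = 10.70 -0.159

pH = 10.54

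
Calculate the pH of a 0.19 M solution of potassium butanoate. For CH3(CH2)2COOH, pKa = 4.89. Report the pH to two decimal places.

pH = 9.08

CH3(CH2)2COO- is the conjugate base of the weak acid CH3(CH2)2COOH.
Ka = 10^(−4.89) = 1.29 × 10^-5
Kb = Kw/Ka = 1.0×10^-14 / 1.29 × 10^-5 = 7.75 × 10^-10
From the ICE table, Kb = [OH-]²/(0.19 − [OH-]) = 7.75 × 10^-10.
Neglecting [OH-] in the denominator: [OH-] = √(7.75 × 10^-10 × 0.19) = 1.21 × 10^-5 M
pOH = −log(1.21 × 10^-5) = 4.92; pH = 14.00 − 4.92 = 9.08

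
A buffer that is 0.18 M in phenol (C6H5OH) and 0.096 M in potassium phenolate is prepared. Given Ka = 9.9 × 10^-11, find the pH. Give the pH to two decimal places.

pH = 9.73

pKa = −log(9.9 × 10^-11) = 10.004
Henderson–Hasselbalch: pH = pKa + log([C6H5O-]/[C6H5OH]) = 10.004 + log(0.096/0.18)
pH = 10.004 + (-0.273) = 9.73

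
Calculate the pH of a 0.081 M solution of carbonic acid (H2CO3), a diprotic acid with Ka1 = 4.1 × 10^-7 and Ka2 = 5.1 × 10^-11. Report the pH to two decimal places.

pH = 3.74

Ka1 ≫ Ka2, so treat the first dissociation as the only significant source of H+.
Ka1 = x²/(0.081 − x) = 4.1 × 10^-7
x ≈ √(4.1 × 10^-7 × 0.081) = 1.82 × 10^-4 M
pH = −log(1.82 × 10^-4) = 3.74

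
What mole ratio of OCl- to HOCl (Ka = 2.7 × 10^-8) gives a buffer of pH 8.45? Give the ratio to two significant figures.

ratio = 7.6

pKa = -log(2.7 × 10^-8) = 7.569
pH = pKa + log(r) ⇒ log(r) = 8.45 − 7.569 = +0.881
r = [OCl-]/[HOCl] = 10^(+0.881) = 7.6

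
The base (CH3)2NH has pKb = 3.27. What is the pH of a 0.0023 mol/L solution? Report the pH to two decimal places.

pH = 10.94

(CH3)2NH + H2O ⇌ (CH3)2NH2+ + OH-
Kb = 10^(−3.27) = 5.37 × 10^-4
From the ICE table, Kb = x²/(0.0023 − x) = 5.37 × 10^-4.
The 5% rule fails; solving x² + Kb·x − Kb·C₀ = 0 exactly:
x = [−0.000537 + √(0.000537² + 4.94e-06)]/2 = 8.75 × 10^-4 M
pOH = −log(8.75 × 10^-4) = 3.06; pH = 14.00 − 3.06 = 10.94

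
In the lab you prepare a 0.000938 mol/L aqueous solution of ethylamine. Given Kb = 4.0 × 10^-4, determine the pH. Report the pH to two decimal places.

pH = 10.65

C2H5NH2 + H2O ⇌ C2H5NH3+ + OH-
Let x = [OH-] at equilibrium. Kb = x²/(0.000938 − x).
x is not negligible relative to C₀; solve x² + 0.0004·x − 3.75e-07 = 0.
x = [−0.0004 + √(0.0004² + 1.5e-06)]/2 = 4.44 × 10^-4 M
pOH = −log(4.44 × 10^-4) = 3.35; pH = 14.00 − 3.35 = 10.65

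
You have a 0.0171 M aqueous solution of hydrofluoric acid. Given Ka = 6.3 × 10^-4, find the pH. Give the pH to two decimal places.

HF ⇌ F- + H+
From the ICE table, Ka = [H+]²/(0.0171 − [H+]) = 6.3 × 10^-4.
[H+] is not negligible relative to C₀; solve [H+]² + 0.00063·[H+] − 1.08e-05 = 0.
[H+] = [−0.00063 + √(0.00063² + 4.31e-05)]/2 = 2.98 × 10^-3 M
pH = −log(2.98 × 10^-3) = 2.53

pH = 2.53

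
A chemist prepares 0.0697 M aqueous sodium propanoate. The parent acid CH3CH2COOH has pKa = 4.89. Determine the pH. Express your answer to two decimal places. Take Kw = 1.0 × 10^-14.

CH3CH2COO- is the conjugate base of the weak acid CH3CH2COOH.
Ka = 10^(−4.89) = 1.29 × 10^-5
Kb = Kw/Ka = 1.0×10^-14 / 1.29 × 10^-5 = 7.75 × 10^-10
Let x = [OH-] at equilibrium. Kb = x²/(0.0697 − x).
Since Kb ≪ C₀, x ≈ √(Kb·C₀) = 7.35 × 10^-6 M.
pOH = −log(7.35 × 10^-6) = 5.13; pH = 14.00 − 5.13 = 8.87

pH = 8.87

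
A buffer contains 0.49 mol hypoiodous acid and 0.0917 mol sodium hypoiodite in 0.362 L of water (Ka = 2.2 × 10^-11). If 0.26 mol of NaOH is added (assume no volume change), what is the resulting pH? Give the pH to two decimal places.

OH- converts HOI to OI-: HOI → 0.23 mol, OI- → 0.352 mol.
pKa = −log(2.2 × 10^-11) = 10.658
pH = pKa + log(n_OI-/n_HOI) = 10.658 + log(0.352/0.23) = 10.658 + (+0.185)

pH = 10.84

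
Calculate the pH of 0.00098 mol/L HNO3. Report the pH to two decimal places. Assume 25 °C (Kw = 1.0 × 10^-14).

HNO3 is a strong acid and dissociates completely, so [H+] = 0.00098 M.
pH = -log(0.00098) = 3.01

pH = 3.01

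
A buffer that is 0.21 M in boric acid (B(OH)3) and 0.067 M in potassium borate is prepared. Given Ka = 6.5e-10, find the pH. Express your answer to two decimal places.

pKa = −log(6.5 × 10^-10) = 9.187
Henderson–Hasselbalch: pH = pKa + log([B(OH)4-]/[B(OH)3]) = 9.187 + log(0.067/0.21)
pH = 9.187 + (-0.496) = 8.69

pH = 8.69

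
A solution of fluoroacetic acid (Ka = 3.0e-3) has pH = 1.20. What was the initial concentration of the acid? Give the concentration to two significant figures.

[H+] = 10^(-1.20) = 6.31 × 10^-2 M = x
Ka = x²/(C₀ − x) ⇒ C₀ = x + x²/Ka
C₀ = 6.31 × 10^-2 + (6.31 × 10^-2)²/(3.0 × 10^-3) = 1.39 M

C₀ = 1.4 M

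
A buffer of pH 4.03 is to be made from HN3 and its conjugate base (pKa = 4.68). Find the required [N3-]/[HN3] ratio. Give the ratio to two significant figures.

pH = pKa + log(r) ⇒ log(r) = 4.03 − 4.68 = -0.65
r = [N3-]/[HN3] = 10^(-0.65) = 0.224

ratio = 0.22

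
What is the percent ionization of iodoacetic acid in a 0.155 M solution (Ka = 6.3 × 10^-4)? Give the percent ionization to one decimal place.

ICH2COOH ⇌ ICH2COO- + H+; let x = [H+] at equilibrium.
Ka = x²/(C₀ − x); solving the quadratic gives x = 9.57 × 10^-3 M.
Fraction ionized = 9.57 × 10^-3 / 0.155 = 0.0617 → 6.2%

6.2%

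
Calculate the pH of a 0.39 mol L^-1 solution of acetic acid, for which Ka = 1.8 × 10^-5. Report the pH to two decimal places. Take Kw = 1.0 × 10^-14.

CH3COOH ⇌ CH3COO- + H+
Let x = [H+] at equilibrium. Ka = x²/(0.39 − x).
Neglecting x in the denominator: x = √(1.8 × 10^-5 × 0.39) = 2.65 × 10^-3 M
(x/C₀ = 0.68% < 5%, so the approximation holds.)
pH = −log[H+] = −log(2.65 × 10^-3) = 2.58

pH = 2.58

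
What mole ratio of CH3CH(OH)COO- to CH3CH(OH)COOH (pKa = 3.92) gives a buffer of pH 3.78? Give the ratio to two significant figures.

ratio = 0.72

pH = pKa + log(r) ⇒ log(r) = 3.78 − 3.92 = -0.14
r = [CH3CH(OH)COO-]/[CH3CH(OH)COOH] = 10^(-0.14) = 0.724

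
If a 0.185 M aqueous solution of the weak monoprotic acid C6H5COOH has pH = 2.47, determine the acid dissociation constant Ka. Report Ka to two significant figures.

Ka = 6.3 × 10^-5

[H+] = 10^(-2.47) = 3.39 × 10^-3 M
At equilibrium [HA] = 0.185 − 3.39 × 10^-3 = 1.82 × 10^-1 M
Ka = [H+][A-]/[HA] = (3.39 × 10^-3)² / 1.82 × 10^-1 = 6.3 × 10^-5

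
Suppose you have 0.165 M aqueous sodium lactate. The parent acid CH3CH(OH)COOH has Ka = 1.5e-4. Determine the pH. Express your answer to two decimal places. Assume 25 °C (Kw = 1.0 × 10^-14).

CH3CH(OH)COO- is the conjugate base of the weak acid CH3CH(OH)COOH.
Kb = Kw/Ka = 1.0×10^-14 / 1.5 × 10^-4 = 6.67 × 10^-11
Kb = [OH-]²/(0.165 − [OH-]) = 6.67 × 10^-11
Assume [OH-] ≪ 0.165: [OH-] ≈ √(6.67 × 10^-11 × 0.165) = 3.32 × 10^-6 M
([OH-]/C₀ = 0.002% < 5%, so the approximation holds.)
pOH = −log(3.32 × 10^-6) = 5.48; pH = 14.00 − 5.48 = 8.52

pH = 8.52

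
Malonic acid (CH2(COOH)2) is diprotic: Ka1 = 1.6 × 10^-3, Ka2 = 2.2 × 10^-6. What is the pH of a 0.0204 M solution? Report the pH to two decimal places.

Since Ka1 ≫ Ka2, the first ionization dominates [H+].
Ka1 = x²/(0.0204 − x) = 1.6 × 10^-3
Solving the quadratic: x = (−Ka1 + √(Ka1² + 4·Ka1·C₀))/2 = 4.97 × 10^-3 M
pH = −log(4.97 × 10^-3) = 2.30

pH = 2.30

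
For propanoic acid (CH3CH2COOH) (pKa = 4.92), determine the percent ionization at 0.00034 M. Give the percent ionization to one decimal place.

17.1%

CH3CH2COOH ⇌ CH3CH2COO- + H+; let x = [H+] at equilibrium.
Ka = 10^(−4.92) = 1.20 × 10^-5
Solve x² + 1.2e-05x − 4.08e-09 = 0 → x = 5.82 × 10^-5 M
% ionization = x/C₀ × 100% = 5.82 × 10^-5/0.00034 × 100% = 17.1%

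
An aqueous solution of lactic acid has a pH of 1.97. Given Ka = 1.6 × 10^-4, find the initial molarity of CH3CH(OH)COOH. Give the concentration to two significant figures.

[H+] = 10^(-1.97) = 1.07 × 10^-2 M = x
Ka = x²/(C₀ − x) ⇒ C₀ = x + x²/Ka
C₀ = 1.07 × 10^-2 + (1.07 × 10^-2)²/(1.6 × 10^-4) = 7.26 × 10^-1 M

C₀ = 7.3 × 10^-1 M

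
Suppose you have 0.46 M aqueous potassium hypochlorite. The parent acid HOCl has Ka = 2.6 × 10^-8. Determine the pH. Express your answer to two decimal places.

pH = 10.62

OCl- is the conjugate base of the weak acid HOCl.
Kb = Kw/Ka = 1.0×10^-14 / 2.6 × 10^-8 = 3.85 × 10^-7
From the ICE table, Kb = [OH-]²/(0.46 − [OH-]) = 3.85 × 10^-7.
Since Kb ≪ C₀, [OH-] ≈ √(Kb·C₀) = 4.21 × 10^-4 M.
Check: 0.091% ionized — well under 5%, approximation valid.
pOH = −log(4.21 × 10^-4) = 3.38; pH = 14.00 − 3.38 = 10.62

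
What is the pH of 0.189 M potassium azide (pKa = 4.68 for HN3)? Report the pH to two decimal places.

N3- is the conjugate base of the weak acid HN3.
Ka = 10^(−4.68) = 2.09 × 10^-5
Kb = Kw/Ka = 1.0×10^-14 / 2.09 × 10^-5 = 4.78 × 10^-10
Kb = x²/(0.189 − x) = 4.78 × 10^-10
Assume x ≪ 0.189: x ≈ √(4.78 × 10^-10 × 0.189) = 9.50 × 10^-6 M
Check: 0.005% ionized — well under 5%, approximation valid.
pOH = 5.02, so pH = 14.00 − pOH = 8.98

pH = 8.98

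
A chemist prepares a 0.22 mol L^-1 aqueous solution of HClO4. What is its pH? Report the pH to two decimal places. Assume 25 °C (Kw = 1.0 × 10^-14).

pH = 0.66

HClO4 is a strong acid and dissociates completely, so [H+] = 0.22 M.
pH = -log(0.22) = 0.66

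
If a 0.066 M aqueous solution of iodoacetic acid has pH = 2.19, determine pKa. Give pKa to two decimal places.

[H+] = 10^(-2.19) = 6.46 × 10^-3 M
At equilibrium [HA] = 0.066 − 6.46 × 10^-3 = 5.95 × 10^-2 M
Ka = [H+][A-]/[HA] = (6.46 × 10^-3)² / 5.95 × 10^-2 = 7.01 × 10^-4
pKa = -log(7.01 × 10^-4) = 3.15

pKa = 3.15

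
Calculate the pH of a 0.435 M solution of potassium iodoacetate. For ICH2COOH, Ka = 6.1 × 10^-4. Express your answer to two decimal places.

ICH2COO- is the conjugate base of the weak acid ICH2COOH.
Kb = Kw/Ka = 1.0×10^-14 / 6.1 × 10^-4 = 1.64 × 10^-11
Kb = x²/(0.435 − x) = 1.64 × 10^-11
Since Kb ≪ C₀, x ≈ √(Kb·C₀) = 2.67 × 10^-6 M.
pOH = 5.57, so pH = 14.00 − pOH = 8.43

pH = 8.43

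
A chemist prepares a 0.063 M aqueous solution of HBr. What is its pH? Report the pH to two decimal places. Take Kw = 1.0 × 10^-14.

HBr is a strong acid and dissociates completely, so [H+] = 0.063 M.
pH = -log(0.063) = 1.20

pH = 1.20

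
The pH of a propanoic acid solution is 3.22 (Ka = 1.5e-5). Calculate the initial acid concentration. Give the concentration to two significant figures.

[H+] = 10^(-3.22) = 6.03 × 10^-4 M = x
Ka = x²/(C₀ − x) ⇒ C₀ = x + x²/Ka
C₀ = 6.03 × 10^-4 + (6.03 × 10^-4)²/(1.5 × 10^-5) = 2.48 × 10^-2 M

C₀ = 2.5 × 10^-2 M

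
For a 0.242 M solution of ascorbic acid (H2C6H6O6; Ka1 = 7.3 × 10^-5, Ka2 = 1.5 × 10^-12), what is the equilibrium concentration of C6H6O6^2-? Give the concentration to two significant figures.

1.5 × 10^-12 M

First ionization gives [H+] ≈ [HC6H6O6-] = 4.20 × 10^-3 M.
Second step: Ka2 = [H+][C6H6O6^2-]/[HC6H6O6-] ≈ [C6H6O6^2-] (since [H+] ≈ [HC6H6O6-]).
So [C6H6O6^2-] ≈ Ka2.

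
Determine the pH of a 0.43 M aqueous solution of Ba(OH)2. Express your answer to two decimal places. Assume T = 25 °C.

pH = 13.93

Ba(OH)2 is a strong base (each formula unit releases 2 OH-); [OH-] = 0.86 M.
pOH = -log(0.86) = 0.07
pH = 14.00 - 0.07 = 13.93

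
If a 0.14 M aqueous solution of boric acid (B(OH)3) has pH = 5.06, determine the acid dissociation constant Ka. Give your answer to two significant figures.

Ka = 5.4 × 10^-10

[H+] = 10^(-5.06) = 8.71 × 10^-6 M
At equilibrium [HA] = 0.14 − 8.71 × 10^-6 = 1.40 × 10^-1 M
Ka = [H+][A-]/[HA] = (8.71 × 10^-6)² / 1.40 × 10^-1 = 5.4 × 10^-10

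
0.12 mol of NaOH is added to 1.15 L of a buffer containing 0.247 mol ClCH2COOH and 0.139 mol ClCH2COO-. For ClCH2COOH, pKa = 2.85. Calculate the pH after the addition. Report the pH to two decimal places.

pH = 3.16

OH- converts ClCH2COOH to ClCH2COO-: ClCH2COOH → 0.127 mol, ClCH2COO- → 0.259 mol.
pH = pKa + log(n_ClCH2COO-/n_ClCH2COOH) = 2.85 + log(0.259/0.127) = 2.85 + (+0.309)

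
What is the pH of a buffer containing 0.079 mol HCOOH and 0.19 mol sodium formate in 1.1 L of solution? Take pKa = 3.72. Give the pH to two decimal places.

pH = 4.10

Using pH = pKa + log([base]/[acid]) with [base]/[acid] = 0.19/0.079:
pH = 3.72 + (+0.381) = 4.10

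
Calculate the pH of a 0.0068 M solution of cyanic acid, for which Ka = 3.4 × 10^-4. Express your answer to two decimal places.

HOCN ⇌ OCN- + H+
Ka = x²/(0.0068 − x) = 3.4 × 10^-4
x is not negligible relative to C₀; solve x² + 0.00034·x − 2.31e-06 = 0.
x = (−Ka + √(Ka² + 4·Ka·C₀))/2 = 1.36 × 10^-3 M
pH = −log(1.36 × 10^-3) = 2.87

pH = 2.87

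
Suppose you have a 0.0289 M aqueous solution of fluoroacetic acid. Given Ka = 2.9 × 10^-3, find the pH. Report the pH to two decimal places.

FCH2COOH ⇌ FCH2COO- + H+
Let x = [H+] at equilibrium. Ka = x²/(0.0289 − x).
Here C₀/Ka ≈ 9.97, so the small-x approximation fails. Use the quadratic:
x = [−0.0029 + √(0.0029² + 0.000335)]/2 = 7.82 × 10^-3 M
pH = −log(7.82 × 10^-3) = 2.11

pH = 2.11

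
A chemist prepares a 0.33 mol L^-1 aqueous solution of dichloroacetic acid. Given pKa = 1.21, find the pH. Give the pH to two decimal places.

Cl2CHCOOH ⇌ Cl2CHCOO- + H+
Ka = 10^(−1.21) = 6.17 × 10^-2
Let x = [H+] at equilibrium. Ka = x²/(0.33 − x).
x is not negligible relative to C₀; solve x² + 0.0617·x − 0.0204 = 0.
x = (−Ka + √(Ka² + 4·Ka·C₀))/2 = 1.15 × 10^-1 M
pH = −log[H+] = −log(1.15 × 10^-1) = 0.94

pH = 0.94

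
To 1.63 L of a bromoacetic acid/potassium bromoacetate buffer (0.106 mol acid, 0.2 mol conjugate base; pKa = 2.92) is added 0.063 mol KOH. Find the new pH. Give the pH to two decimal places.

OH- converts BrCH2COOH to BrCH2COO-: BrCH2COOH → 0.043 mol, BrCH2COO- → 0.263 mol.
Henderson–Hasselbalch with mole ratio 0.263/0.043: pH = 2.92 + (+0.786)

pH = 3.71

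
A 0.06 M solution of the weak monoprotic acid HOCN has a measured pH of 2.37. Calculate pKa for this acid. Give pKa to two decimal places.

[H+] = 10^(-2.37) = 4.27 × 10^-3 M
At equilibrium [HA] = 0.06 − 4.27 × 10^-3 = 5.57 × 10^-2 M
Ka = [H+][A-]/[HA] = (4.27 × 10^-3)² / 5.57 × 10^-2 = 3.27 × 10^-4
pKa = -log(3.27 × 10^-4) = 3.49

pKa = 3.49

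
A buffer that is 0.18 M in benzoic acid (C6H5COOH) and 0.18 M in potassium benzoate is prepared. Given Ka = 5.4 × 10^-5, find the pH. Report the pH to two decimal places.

pKa = −log(5.4 × 10^-5) = 4.268
pH = pKa + log([A⁻]/[HA]) = 4.268 + log(0.18/0.18)
pH = 4.268 + (+0.000) = 4.27

pH = 4.27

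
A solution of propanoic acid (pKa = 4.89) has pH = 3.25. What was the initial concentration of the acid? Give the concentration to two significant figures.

[H+] = 10^(-3.25) = 5.62 × 10^-4 M = x
Ka = 10^(−4.89) = 1.29 × 10^-5
Ka = x²/(C₀ − x) ⇒ C₀ = x + x²/Ka
C₀ = 5.62 × 10^-4 + (5.62 × 10^-4)²/(1.29 × 10^-5) = 2.50 × 10^-2 M

C₀ = 2.5 × 10^-2 M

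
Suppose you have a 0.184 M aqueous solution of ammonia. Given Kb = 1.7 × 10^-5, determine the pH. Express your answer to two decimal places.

pH = 11.25

NH3 + H2O ⇌ NH4+ + OH-
Let x = [OH-] at equilibrium. Kb = x²/(0.184 − x).
Neglecting x in the denominator: x = √(1.7 × 10^-5 × 0.184) = 1.77 × 10^-3 M
(x/C₀ = 0.96% < 5%, so the approximation holds.)
pOH = 2.75, so pH = 14.00 − pOH = 11.25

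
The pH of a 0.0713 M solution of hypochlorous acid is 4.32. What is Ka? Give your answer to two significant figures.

[H+] = 10^(-4.32) = 4.79 × 10^-5 M
At equilibrium [HA] = 0.0713 − 4.79 × 10^-5 = 7.13 × 10^-2 M
Ka = [H+][A-]/[HA] = (4.79 × 10^-5)² / 7.13 × 10^-2 = 3.2 × 10^-8

Ka = 3.2 × 10^-8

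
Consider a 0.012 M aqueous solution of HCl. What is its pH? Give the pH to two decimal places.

pH = 1.92

HCl is a strong acid and dissociates completely, so [H+] = 0.012 M.
pH = -log(0.012) = 1.92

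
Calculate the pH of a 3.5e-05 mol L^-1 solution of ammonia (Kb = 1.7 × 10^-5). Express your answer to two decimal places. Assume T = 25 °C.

NH3 + H2O ⇌ NH4+ + OH-
Kb = [OH-]²/(3.5e-05 − [OH-]) = 1.7 × 10^-5
Here C₀/Kb ≈ 2.06, so the small-[OH-] approximation fails. Use the quadratic:
[OH-] = [−1.7e-05 + √(1.7e-05² + 2.38e-09)]/2 = 1.73 × 10^-5 M
pOH = −log(1.73 × 10^-5) = 4.76; pH = 14.00 − 4.76 = 9.24

pH = 9.24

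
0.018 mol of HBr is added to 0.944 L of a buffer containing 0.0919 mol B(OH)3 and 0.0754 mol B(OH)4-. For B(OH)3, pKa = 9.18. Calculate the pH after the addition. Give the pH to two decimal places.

After neutralization: n(B(OH)3) = 0.11 mol, n(B(OH)4-) = 0.0574 mol.
pH = pKa + log(n_B(OH)4-/n_B(OH)3) = 9.18 + log(0.0574/0.11) = 9.18 + (-0.282)

pH = 8.90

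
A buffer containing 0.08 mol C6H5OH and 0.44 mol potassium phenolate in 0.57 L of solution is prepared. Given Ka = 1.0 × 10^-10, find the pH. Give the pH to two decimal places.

pH = 10.74

pKa = −log(1.0 × 10^-10) = 10.000
Henderson–Hasselbalch: pH = pKa + log([C6H5O-]/[C6H5OH]) = 10.000 + log(0.44/0.08)
pH = 10.000 + (+0.740) = 10.74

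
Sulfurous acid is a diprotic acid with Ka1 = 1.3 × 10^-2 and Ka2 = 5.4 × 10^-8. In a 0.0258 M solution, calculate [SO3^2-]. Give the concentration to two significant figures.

5.4 × 10^-8 M

First ionization gives [H+] ≈ [HSO3-] = 1.29 × 10^-2 M.
Second step: Ka2 = [H+][SO3^2-]/[HSO3-] ≈ [SO3^2-] (since [H+] ≈ [HSO3-]).
So [SO3^2-] ≈ Ka2.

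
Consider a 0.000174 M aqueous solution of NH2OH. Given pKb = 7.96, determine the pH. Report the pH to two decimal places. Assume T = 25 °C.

pH = 8.14

NH2OH + H2O ⇌ NH3OH+ + OH-
Kb = 10^(−7.96) = 1.10 × 10^-8
Let x = [OH-] at equilibrium. Kb = x²/(0.000174 − x).
Assume x ≪ 0.000174: x ≈ √(1.10 × 10^-8 × 0.000174) = 1.38 × 10^-6 M
(x/C₀ = 0.8% < 5%, so the approximation holds.)
pOH = −log(1.38 × 10^-6) = 5.86; pH = 14.00 − 5.86 = 8.14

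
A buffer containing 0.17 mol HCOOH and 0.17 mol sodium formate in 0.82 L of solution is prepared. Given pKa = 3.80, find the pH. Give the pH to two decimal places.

pH = 3.80

pH = pKa + log([A⁻]/[HA]) = 3.80 + log(0.17/0.17)
pH = 3.80 + (+0.000) = 3.80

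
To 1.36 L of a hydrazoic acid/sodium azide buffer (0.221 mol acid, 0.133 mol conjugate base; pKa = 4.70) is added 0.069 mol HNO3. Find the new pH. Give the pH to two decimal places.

pH = 4.04

Added H+ converts N3- to HN3: HN3 → 0.29 mol, N3- → 0.064 mol.
pH = pKa + log(n_N3-/n_HN3) = 4.70 + log(0.064/0.29) = 4.70 + (-0.656)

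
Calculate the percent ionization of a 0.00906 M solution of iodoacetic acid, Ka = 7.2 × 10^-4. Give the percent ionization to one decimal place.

ICH2COOH ⇌ ICH2COO- + H+; let x = [H+] at equilibrium.
Solve x² + 0.00072x − 6.52e-06 = 0 → x = 2.22 × 10^-3 M
Fraction ionized = 2.22 × 10^-3 / 0.00906 = 0.2450 → 24.5%

24.5%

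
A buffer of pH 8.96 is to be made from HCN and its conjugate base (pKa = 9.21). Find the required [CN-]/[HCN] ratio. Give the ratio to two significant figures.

pH = pKa + log(r) ⇒ log(r) = 8.96 − 9.21 = -0.25
r = [CN-]/[HCN] = 10^(-0.25) = 0.562

ratio = 0.56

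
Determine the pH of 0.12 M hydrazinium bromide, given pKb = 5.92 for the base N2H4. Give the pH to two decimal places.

N2H5+ is the conjugate acid of the weak base N2H4.
Kb = 10^(−5.92) = 1.20 × 10^-6
Ka = Kw/Kb = 1.0×10^-14 / 1.20 × 10^-6 = 8.33 × 10^-9
From the ICE table, Ka = x²/(0.12 − x) = 8.33 × 10^-9.
Assume x ≪ 0.12: x ≈ √(8.33 × 10^-9 × 0.12) = 3.16 × 10^-5 M
Check: 0.026% ionized — well under 5%, approximation valid.
pH = −log(3.16 × 10^-5) = 4.50

pH = 4.50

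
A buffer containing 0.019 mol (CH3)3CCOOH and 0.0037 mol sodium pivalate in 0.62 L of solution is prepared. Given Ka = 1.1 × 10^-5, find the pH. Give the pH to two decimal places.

pH = 4.25

pKa = −log(1.1 × 10^-5) = 4.959
Henderson–Hasselbalch: pH = pKa + log([(CH3)3CCOO-]/[(CH3)3CCOOH]) = 4.959 + log(0.0037/0.019)
pH = 4.959 + (-0.711) = 4.25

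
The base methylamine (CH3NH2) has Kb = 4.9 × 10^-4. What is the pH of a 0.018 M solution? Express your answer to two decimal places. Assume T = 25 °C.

pH = 11.44

CH3NH2 + H2O ⇌ CH3NH3+ + OH-
Kb = x²/(0.018 − x) = 4.9 × 10^-4
x is not negligible relative to C₀; solve x² + 0.00049·x − 8.82e-06 = 0.
x = [−0.00049 + √(0.00049² + 3.53e-05)]/2 = 2.73 × 10^-3 M
pOH = −log(2.73 × 10^-3) = 2.56; pH = 14.00 − 2.56 = 11.44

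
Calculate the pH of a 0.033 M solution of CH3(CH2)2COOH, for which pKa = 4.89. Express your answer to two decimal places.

CH3(CH2)2COOH ⇌ CH3(CH2)2COO- + H+
Ka = 10^(−4.89) = 1.29 × 10^-5
From the ICE table, Ka = [H+]²/(0.033 − [H+]) = 1.29 × 10^-5.
Assume [H+] ≪ 0.033: [H+] ≈ √(1.29 × 10^-5 × 0.033) = 6.52 × 10^-4 M
pH = −log(6.52 × 10^-4) = 3.19

pH = 3.19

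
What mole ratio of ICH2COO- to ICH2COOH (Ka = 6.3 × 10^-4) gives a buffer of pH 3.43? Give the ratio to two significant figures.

pKa = -log(6.3 × 10^-4) = 3.201
pH = pKa + log(r) ⇒ log(r) = 3.43 − 3.201 = +0.229
r = [ICH2COO-]/[ICH2COOH] = 10^(+0.229) = 1.69

ratio = 1.7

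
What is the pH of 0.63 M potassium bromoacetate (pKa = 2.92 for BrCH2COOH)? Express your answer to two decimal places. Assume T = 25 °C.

pH = 8.36

BrCH2COO- is the conjugate base of the weak acid BrCH2COOH.
Ka = 10^(−2.92) = 1.20 × 10^-3
Kb = Kw/Ka = 1.0×10^-14 / 1.20 × 10^-3 = 8.33 × 10^-12
Kb = [OH-]²/(0.63 − [OH-]) = 8.33 × 10^-12
Neglecting [OH-] in the denominator: [OH-] = √(8.33 × 10^-12 × 0.63) = 2.29 × 10^-6 M
([OH-]/C₀ = 0.00036% < 5%, so the approximation holds.)
pOH = −log(2.29 × 10^-6) = 5.64; pH = 14.00 − 5.64 = 8.36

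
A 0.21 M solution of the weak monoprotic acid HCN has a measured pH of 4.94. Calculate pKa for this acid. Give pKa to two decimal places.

[H+] = 10^(-4.94) = 1.15 × 10^-5 M
At equilibrium [HA] = 0.21 − 1.15 × 10^-5 = 2.10 × 10^-1 M
Ka = [H+][A-]/[HA] = (1.15 × 10^-5)² / 2.10 × 10^-1 = 6.30 × 10^-10
pKa = -log(6.30 × 10^-10) = 9.20

pKa = 9.20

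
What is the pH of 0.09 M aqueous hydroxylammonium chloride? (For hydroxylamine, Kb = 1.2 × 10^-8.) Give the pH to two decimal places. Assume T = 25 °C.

pH = 3.56

NH3OH+ is the conjugate acid of the weak base NH2OH.
Ka = Kw/Kb = 1.0×10^-14 / 1.2 × 10^-8 = 8.33 × 10^-7
From the ICE table, Ka = [H+]²/(0.09 − [H+]) = 8.33 × 10^-7.
Since Ka ≪ C₀, [H+] ≈ √(Ka·C₀) = 2.74 × 10^-4 M.
([H+]/C₀ = 0.3% < 5%, so the approximation holds.)
pH = −log[H+] = −log(2.74 × 10^-4) = 3.56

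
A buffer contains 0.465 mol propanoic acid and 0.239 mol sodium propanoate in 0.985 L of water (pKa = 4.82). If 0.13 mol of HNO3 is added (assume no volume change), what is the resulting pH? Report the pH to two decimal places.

pH = 4.08

After neutralization: n(CH3CH2COOH) = 0.595 mol, n(CH3CH2COO-) = 0.109 mol.
Henderson–Hasselbalch with mole ratio 0.109/0.595: pH = 4.82 + (-0.737)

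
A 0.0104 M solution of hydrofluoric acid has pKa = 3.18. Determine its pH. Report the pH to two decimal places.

HF ⇌ F- + H+
Ka = 10^(−3.18) = 6.61 × 10^-4
From the ICE table, Ka = [H+]²/(0.0104 − [H+]) = 6.61 × 10^-4.
Here C₀/Ka ≈ 15.7, so the small-[H+] approximation fails. Use the quadratic:
[H+] = [−0.000661 + √(0.000661² + 2.75e-05)]/2 = 2.31 × 10^-3 M
pH = −log[H+] = −log(2.31 × 10^-3) = 2.64

pH = 2.64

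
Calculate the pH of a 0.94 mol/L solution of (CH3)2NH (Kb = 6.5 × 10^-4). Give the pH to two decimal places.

(CH3)2NH + H2O ⇌ (CH3)2NH2+ + OH-
Kb = x²/(0.94 − x) = 6.5 × 10^-4
Assume x ≪ 0.94: x ≈ √(6.5 × 10^-4 × 0.94) = 2.47 × 10^-2 M
pOH = −log(2.47 × 10^-2) = 1.61; pH = 14.00 − 1.61 = 12.39

pH = 12.39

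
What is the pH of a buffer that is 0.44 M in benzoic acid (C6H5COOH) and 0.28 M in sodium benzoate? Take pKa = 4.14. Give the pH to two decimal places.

Using pH = pKa + log([base]/[acid]) with [base]/[acid] = 0.28/0.44:
pH = 4.14 + (-0.196) = 3.94

pH = 3.94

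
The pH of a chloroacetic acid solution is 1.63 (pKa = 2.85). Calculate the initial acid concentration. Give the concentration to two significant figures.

[H+] = 10^(-1.63) = 2.34 × 10^-2 M = x
Ka = 10^(−2.85) = 1.41 × 10^-3
Ka = x²/(C₀ − x) ⇒ C₀ = x + x²/Ka
C₀ = 2.34 × 10^-2 + (2.34 × 10^-2)²/(1.41 × 10^-3) = 4.12 × 10^-1 M

C₀ = 4.1 × 10^-1 M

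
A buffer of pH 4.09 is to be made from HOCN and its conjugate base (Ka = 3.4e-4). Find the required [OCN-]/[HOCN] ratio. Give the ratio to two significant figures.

pKa = -log(3.4 × 10^-4) = 3.469
pH = pKa + log(r) ⇒ log(r) = 4.09 − 3.469 = +0.621
r = [OCN-]/[HOCN] = 10^(+0.621) = 4.18

ratio = 4.2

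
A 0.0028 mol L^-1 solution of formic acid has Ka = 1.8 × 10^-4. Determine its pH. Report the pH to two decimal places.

HCOOH ⇌ HCOO- + H+
From the ICE table, Ka = [H+]²/(0.0028 − [H+]) = 1.8 × 10^-4.
Here C₀/Ka ≈ 15.6, so the small-[H+] approximation fails. Use the quadratic:
[H+] = [−0.00018 + √(0.00018² + 2.02e-06)]/2 = 6.26 × 10^-4 M
pH = −log(6.26 × 10^-4) = 3.20

pH = 3.20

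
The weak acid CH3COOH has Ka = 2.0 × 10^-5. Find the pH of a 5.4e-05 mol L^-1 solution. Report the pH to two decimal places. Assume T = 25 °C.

CH3COOH ⇌ CH3COO- + H+
From the ICE table, Ka = x²/(5.4e-05 − x) = 2.0 × 10^-5.
The 5% rule fails; solving x² + Ka·x − Ka·C₀ = 0 exactly:
x = [−2e-05 + √(2e-05² + 4.32e-09)]/2 = 2.44 × 10^-5 M
pH = −log(2.44 × 10^-5) = 4.61

pH = 4.61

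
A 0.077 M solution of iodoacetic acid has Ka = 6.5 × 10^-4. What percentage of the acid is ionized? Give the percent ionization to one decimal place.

8.8%

ICH2COOH ⇌ ICH2COO- + H+; let x = [H+] at equilibrium.
Ka = x²/(C₀ − x); solving the quadratic gives x = 6.76 × 10^-3 M.
% ionization = x/C₀ × 100% = 6.76 × 10^-3/0.077 × 100% = 8.8%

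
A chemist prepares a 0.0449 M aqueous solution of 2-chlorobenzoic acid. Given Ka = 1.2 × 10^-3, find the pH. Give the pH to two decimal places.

pH = 2.17

ClC6H4COOH ⇌ ClC6H4COO- + H+
From the ICE table, Ka = x²/(0.0449 − x) = 1.2 × 10^-3.
x is not negligible relative to C₀; solve x² + 0.0012·x − 5.39e-05 = 0.
x = [−0.0012 + √(0.0012² + 0.000216)]/2 = 6.76 × 10^-3 M
pH = −log[H+] = −log(6.76 × 10^-3) = 2.17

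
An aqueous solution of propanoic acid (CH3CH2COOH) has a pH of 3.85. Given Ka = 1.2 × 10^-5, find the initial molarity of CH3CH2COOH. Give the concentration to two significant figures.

C₀ = 1.8 × 10^-3 M

[H+] = 10^(-3.85) = 1.41 × 10^-4 M = x
Ka = x²/(C₀ − x) ⇒ C₀ = x + x²/Ka
C₀ = 1.41 × 10^-4 + (1.41 × 10^-4)²/(1.2 × 10^-5) = 1.80 × 10^-3 M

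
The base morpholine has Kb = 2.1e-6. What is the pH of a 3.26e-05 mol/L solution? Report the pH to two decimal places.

pH = 8.86

C4H8ONH + H2O ⇌ C4H8ONH2+ + OH-
Kb = x²/(3.26e-05 − x) = 2.1 × 10^-6
Here C₀/Kb ≈ 15.5, so the small-x approximation fails. Use the quadratic:
x = [−2.1e-06 + √(2.1e-06² + 2.74e-10)]/2 = 7.29 × 10^-6 M
pOH = 5.14, so pH = 14.00 − pOH = 8.86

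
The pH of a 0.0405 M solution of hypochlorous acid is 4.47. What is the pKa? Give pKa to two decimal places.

[H+] = 10^(-4.47) = 3.39 × 10^-5 M
At equilibrium [HA] = 0.0405 − 3.39 × 10^-5 = 4.05 × 10^-2 M
Ka = [H+][A-]/[HA] = (3.39 × 10^-5)² / 4.05 × 10^-2 = 2.84 × 10^-8
pKa = -log(2.84 × 10^-8) = 7.55

pKa = 7.55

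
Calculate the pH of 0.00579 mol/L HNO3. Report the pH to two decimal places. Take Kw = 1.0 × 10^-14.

HNO3 is a strong acid and dissociates completely, so [H+] = 0.00579 M.
pH = -log(0.00579) = 2.24

pH = 2.24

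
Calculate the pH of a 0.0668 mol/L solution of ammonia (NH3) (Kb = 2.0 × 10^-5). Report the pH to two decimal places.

pH = 11.06

NH3 + H2O ⇌ NH4+ + OH-
Kb = [OH-]²/(0.0668 − [OH-]) = 2.0 × 10^-5
Since Kb ≪ C₀, [OH-] ≈ √(Kb·C₀) = 1.16 × 10^-3 M.
([OH-]/C₀ = 1.7% < 5%, so the approximation holds.)
pOH = 2.94, so pH = 14.00 − pOH = 11.06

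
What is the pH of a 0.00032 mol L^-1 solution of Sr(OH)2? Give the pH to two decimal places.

pH = 10.81

Sr(OH)2 is a strong base (each formula unit releases 2 OH-); [OH-] = 0.00064 M.
pOH = -log(0.00064) = 3.19
pH = 14.00 - 3.19 = 10.81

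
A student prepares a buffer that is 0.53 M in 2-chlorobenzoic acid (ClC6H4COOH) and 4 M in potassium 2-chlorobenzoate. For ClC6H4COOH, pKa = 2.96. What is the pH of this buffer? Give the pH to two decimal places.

pH = 3.84

Henderson–Hasselbalch: pH = pKa + log([ClC6H4COO-]/[ClC6H4COOH]) = 2.96 + log(4/0.53)
pH = 2.96 + (+0.878) = 3.84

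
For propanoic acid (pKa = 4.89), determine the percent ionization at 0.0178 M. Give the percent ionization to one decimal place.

CH3CH2COOH ⇌ CH3CH2COO- + H+; let x = [H+] at equilibrium.
Ka = 10^(−4.89) = 1.29 × 10^-5
x ≈ √(Ka·C₀) = √(1.29 × 10^-5 × 0.0178) = 4.79 × 10^-4 M
% ionization = x/C₀ × 100% = 4.79 × 10^-4/0.0178 × 100% = 2.7%

2.7%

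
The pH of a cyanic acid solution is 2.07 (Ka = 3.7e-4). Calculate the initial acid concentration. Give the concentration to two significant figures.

[H+] = 10^(-2.07) = 8.51 × 10^-3 M = x
Ka = x²/(C₀ − x) ⇒ C₀ = x + x²/Ka
C₀ = 8.51 × 10^-3 + (8.51 × 10^-3)²/(3.7 × 10^-4) = 2.04 × 10^-1 M

C₀ = 2.0 × 10^-1 M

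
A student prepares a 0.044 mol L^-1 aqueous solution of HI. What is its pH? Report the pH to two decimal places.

HI is a strong acid and dissociates completely, so [H+] = 0.044 M.
pH = -log(0.044) = 1.36

pH = 1.36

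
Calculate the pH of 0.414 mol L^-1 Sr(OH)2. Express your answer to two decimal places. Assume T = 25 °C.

Sr(OH)2 is a strong base (each formula unit releases 2 OH-); [OH-] = 0.828 M.
pOH = -log(0.828) = 0.08
pH = 14.00 - 0.08 = 13.92

pH = 13.92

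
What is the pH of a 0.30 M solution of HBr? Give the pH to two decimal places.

HBr is a strong acid and dissociates completely, so [H+] = 0.30 M.
pH = -log(0.3) = 0.52

pH = 0.52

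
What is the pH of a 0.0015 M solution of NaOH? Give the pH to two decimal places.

NaOH is a strong base; [OH-] = 0.0015 M.
pOH = -log(0.0015) = 2.82
pH = 14.00 - 2.82 = 11.18

pH = 11.18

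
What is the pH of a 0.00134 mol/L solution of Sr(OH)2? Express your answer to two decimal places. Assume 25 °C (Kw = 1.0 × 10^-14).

pH = 11.43

Sr(OH)2 is a strong base (each formula unit releases 2 OH-); [OH-] = 0.00268 M.
pOH = -log(0.00268) = 2.57
pH = 14.00 - 2.57 = 11.43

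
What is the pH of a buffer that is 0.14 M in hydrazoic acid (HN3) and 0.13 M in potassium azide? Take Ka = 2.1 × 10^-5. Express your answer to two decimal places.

pKa = −log(2.1 × 10^-5) = 4.678
Henderson–Hasselbalch: pH = pKa + log([N3-]/[HN3]) = 4.678 + log(0.13/0.14)
pH = 4.678 + (-0.032) = 4.65

pH = 4.65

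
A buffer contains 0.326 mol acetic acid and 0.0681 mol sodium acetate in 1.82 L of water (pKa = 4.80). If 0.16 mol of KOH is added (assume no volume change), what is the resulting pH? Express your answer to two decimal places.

OH- converts CH3COOH to CH3COO-: CH3COOH → 0.166 mol, CH3COO- → 0.228 mol.
pH = pKa + log(n_CH3COO-/n_CH3COOH) = 4.80 + log(0.228/0.166) = 4.80 + (+0.138)

pH = 4.94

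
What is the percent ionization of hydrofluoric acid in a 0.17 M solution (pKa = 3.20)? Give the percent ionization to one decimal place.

5.9%

HF ⇌ F- + H+; let x = [H+] at equilibrium.
Ka = 10^(−3.20) = 6.31 × 10^-4
Solve x² + 0.000631x − 0.000107 = 0 → x = 1.00 × 10^-2 M
% ionization = x/C₀ × 100% = 1.00 × 10^-2/0.17 × 100% = 5.9%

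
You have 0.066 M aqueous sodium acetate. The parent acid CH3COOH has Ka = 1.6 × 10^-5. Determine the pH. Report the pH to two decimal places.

CH3COO- is the conjugate base of the weak acid CH3COOH.
Kb = Kw/Ka = 1.0×10^-14 / 1.6 × 10^-5 = 6.25 × 10^-10
Kb = x²/(0.066 − x) = 6.25 × 10^-10
Neglecting x in the denominator: x = √(6.25 × 10^-10 × 0.066) = 6.42 × 10^-6 M
Check: 0.0097% ionized — well under 5%, approximation valid.
pOH = −log(6.42 × 10^-6) = 5.19; pH = 14.00 − 5.19 = 8.81

pH = 8.81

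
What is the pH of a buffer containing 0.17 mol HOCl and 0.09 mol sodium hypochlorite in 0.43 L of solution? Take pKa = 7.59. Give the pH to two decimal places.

pH = 7.31

pH = pKa + log([A⁻]/[HA]) = 7.59 + log(0.09/0.17)
pH = 7.59 + (-0.276) = 7.31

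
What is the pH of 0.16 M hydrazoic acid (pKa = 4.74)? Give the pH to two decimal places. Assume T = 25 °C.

HN3 ⇌ N3- + H+
Ka = 10^(−4.74) = 1.82 × 10^-5
Let x = [H+] at equilibrium. Ka = x²/(0.16 − x).
Neglecting x in the denominator: x = √(1.82 × 10^-5 × 0.16) = 1.71 × 10^-3 M
(x/C₀ = 1.1% < 5%, so the approximation holds.)
pH = −log(1.71 × 10^-3) = 2.77

pH = 2.77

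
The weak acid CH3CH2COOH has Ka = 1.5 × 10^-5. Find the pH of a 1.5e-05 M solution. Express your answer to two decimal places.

CH3CH2COOH ⇌ CH3CH2COO- + H+
Ka = [H+]²/(1.5e-05 − [H+]) = 1.5 × 10^-5
[H+] is not negligible relative to C₀; solve [H+]² + 1.5e-05·[H+] − 2.25e-10 = 0.
[H+] = [−1.5e-05 + √(1.5e-05² + 9e-10)]/2 = 9.27 × 10^-6 M
pH = −log[H+] = −log(9.27 × 10^-6) = 5.03

pH = 5.03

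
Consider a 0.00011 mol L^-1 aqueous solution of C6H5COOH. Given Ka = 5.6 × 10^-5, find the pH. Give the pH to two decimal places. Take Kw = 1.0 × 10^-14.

C6H5COOH ⇌ C6H5COO- + H+
Let x = [H+] at equilibrium. Ka = x²/(0.00011 − x).
The 5% rule fails; solving x² + Ka·x − Ka·C₀ = 0 exactly:
x = [−5.6e-05 + √(5.6e-05² + 2.46e-08)]/2 = 5.53 × 10^-5 M
pH = −log[H+] = −log(5.53 × 10^-5) = 4.26

pH = 4.26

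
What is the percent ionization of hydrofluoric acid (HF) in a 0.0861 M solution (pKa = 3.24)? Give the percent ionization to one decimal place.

HF ⇌ F- + H+; let x = [H+] at equilibrium.
Ka = 10^(−3.24) = 5.75 × 10^-4
Ka = x²/(C₀ − x); solving the quadratic gives x = 6.75 × 10^-3 M.
% ionization = x/C₀ × 100% = 6.75 × 10^-3/0.0861 × 100% = 7.8%

7.8%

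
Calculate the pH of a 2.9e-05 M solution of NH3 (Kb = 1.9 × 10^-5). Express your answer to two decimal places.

NH3 + H2O ⇌ NH4+ + OH-
Kb = x²/(2.9e-05 − x) = 1.9 × 10^-5
x is not negligible relative to C₀; solve x² + 1.9e-05·x − 5.51e-10 = 0.
x = (−Kb + √(Kb² + 4·Kb·C₀))/2 = 1.58 × 10^-5 M
pOH = −log(1.58 × 10^-5) = 4.80; pH = 14.00 − 4.80 = 9.20

pH = 9.20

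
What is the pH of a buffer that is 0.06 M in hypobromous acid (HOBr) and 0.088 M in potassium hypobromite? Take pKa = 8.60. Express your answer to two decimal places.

Henderson–Hasselbalch: pH = pKa + log([OBr-]/[HOBr]) = 8.60 + log(0.088/0.06)
pH = 8.60 + (+0.166) = 8.77

pH = 8.77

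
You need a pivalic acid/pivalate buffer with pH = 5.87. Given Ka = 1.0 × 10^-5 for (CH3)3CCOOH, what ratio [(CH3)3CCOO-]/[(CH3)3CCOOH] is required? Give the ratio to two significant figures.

pKa = -log(1.0 × 10^-5) = 5.000
pH = pKa + log(r) ⇒ log(r) = 5.87 − 5.000 = +0.870
r = [(CH3)3CCOO-]/[(CH3)3CCOOH] = 10^(+0.870) = 7.41

ratio = 7.4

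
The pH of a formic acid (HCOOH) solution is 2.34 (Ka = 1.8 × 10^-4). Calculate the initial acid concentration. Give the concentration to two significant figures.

C₀ = 1.2 × 10^-1 M

[H+] = 10^(-2.34) = 4.57 × 10^-3 M = x
Ka = x²/(C₀ − x) ⇒ C₀ = x + x²/Ka
C₀ = 4.57 × 10^-3 + (4.57 × 10^-3)²/(1.8 × 10^-4) = 1.21 × 10^-1 M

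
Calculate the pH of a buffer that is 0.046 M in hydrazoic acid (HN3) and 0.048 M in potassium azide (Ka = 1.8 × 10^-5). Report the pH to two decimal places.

pH = 4.76

pKa = −log(1.8 × 10^-5) = 4.745
Henderson–Hasselbalch: pH = pKa + log([N3-]/[HN3]) = 4.745 + log(0.048/0.046)
pH = 4.745 + (+0.018) = 4.76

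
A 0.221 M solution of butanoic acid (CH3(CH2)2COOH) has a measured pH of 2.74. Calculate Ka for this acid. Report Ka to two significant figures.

[H+] = 10^(-2.74) = 1.82 × 10^-3 M
At equilibrium [HA] = 0.221 − 1.82 × 10^-3 = 2.19 × 10^-1 M
Ka = [H+][A-]/[HA] = (1.82 × 10^-3)² / 2.19 × 10^-1 = 1.5 × 10^-5

Ka = 1.5 × 10^-5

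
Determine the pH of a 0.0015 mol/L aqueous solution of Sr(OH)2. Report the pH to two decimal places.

Sr(OH)2 is a strong base (each formula unit releases 2 OH-); [OH-] = 0.003 M.
pOH = -log(0.003) = 2.52
pH = 14.00 - 2.52 = 11.48

pH = 11.48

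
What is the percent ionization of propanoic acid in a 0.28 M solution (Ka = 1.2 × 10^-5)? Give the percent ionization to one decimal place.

0.7%

CH3CH2COOH ⇌ CH3CH2COO- + H+; let x = [H+] at equilibrium.
x ≈ √(Ka·C₀) = √(1.2 × 10^-5 × 0.28) = 1.83 × 10^-3 M
% ionization = x/C₀ × 100% = 1.83 × 10^-3/0.28 × 100% = 0.7%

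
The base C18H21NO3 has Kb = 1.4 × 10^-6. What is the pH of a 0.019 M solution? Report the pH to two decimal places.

C18H21NO3 + H2O ⇌ C18H22NO3+ + OH-
Kb = x²/(0.019 − x) = 1.4 × 10^-6
Neglecting x in the denominator: x = √(1.4 × 10^-6 × 0.019) = 1.63 × 10^-4 M
pOH = −log(1.63 × 10^-4) = 3.79; pH = 14.00 − 3.79 = 10.21

pH = 10.21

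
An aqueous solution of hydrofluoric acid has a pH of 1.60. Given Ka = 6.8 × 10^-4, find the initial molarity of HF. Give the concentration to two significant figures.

C₀ = 9.5 × 10^-1 M

[H+] = 10^(-1.60) = 2.51 × 10^-2 M = x
Ka = x²/(C₀ − x) ⇒ C₀ = x + x²/Ka
C₀ = 2.51 × 10^-2 + (2.51 × 10^-2)²/(6.8 × 10^-4) = 9.52 × 10^-1 M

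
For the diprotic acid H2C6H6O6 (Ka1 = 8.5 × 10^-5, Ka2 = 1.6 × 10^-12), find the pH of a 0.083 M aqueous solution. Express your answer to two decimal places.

pH = 2.58

Ka1 ≫ Ka2, so treat the first dissociation as the only significant source of H+.
Ka1 = x²/(0.083 − x) = 8.5 × 10^-5
x ≈ √(8.5 × 10^-5 × 0.083) = 2.66 × 10^-3 M
pH = −log(2.66 × 10^-3) = 2.58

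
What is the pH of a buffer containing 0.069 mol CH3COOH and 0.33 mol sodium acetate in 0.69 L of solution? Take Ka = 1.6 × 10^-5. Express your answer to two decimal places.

pH = 5.48

pKa = −log(1.6 × 10^-5) = 4.796
Using pH = pKa + log([base]/[acid]) with [base]/[acid] = 0.33/0.069:
pH = 4.796 + (+0.680) = 5.48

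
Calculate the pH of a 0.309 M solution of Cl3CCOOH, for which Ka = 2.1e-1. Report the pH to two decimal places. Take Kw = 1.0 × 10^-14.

Cl3CCOOH ⇌ Cl3CCOO- + H+
Ka = x²/(0.309 − x) = 2.1 × 10^-1
The 5% rule fails; solving x² + Ka·x − Ka·C₀ = 0 exactly:
x = [−0.21 + √(0.21² + 0.26)]/2 = 1.71 × 10^-1 M
pH = −log(1.71 × 10^-1) = 0.77

pH = 0.77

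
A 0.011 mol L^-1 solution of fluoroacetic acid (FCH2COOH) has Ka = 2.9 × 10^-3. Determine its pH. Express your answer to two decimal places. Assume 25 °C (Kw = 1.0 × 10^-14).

pH = 2.36

FCH2COOH ⇌ FCH2COO- + H+
Ka = [H+]²/(0.011 − [H+]) = 2.9 × 10^-3
The 5% rule fails; solving [H+]² + Ka·[H+] − Ka·C₀ = 0 exactly:
[H+] = [−0.0029 + √(0.0029² + 0.000128)]/2 = 4.38 × 10^-3 M
pH = −log[H+] = −log(4.38 × 10^-3) = 2.36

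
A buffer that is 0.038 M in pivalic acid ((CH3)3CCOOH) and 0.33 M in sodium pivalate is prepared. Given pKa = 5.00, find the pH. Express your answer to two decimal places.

pH = pKa + log([A⁻]/[HA]) = 5.00 + log(0.33/0.038)
pH = 5.00 + (+0.939) = 5.94

pH = 5.94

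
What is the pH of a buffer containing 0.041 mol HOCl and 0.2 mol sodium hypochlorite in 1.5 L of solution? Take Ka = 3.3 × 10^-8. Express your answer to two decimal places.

pH = 8.17

pKa = −log(3.3 × 10^-8) = 7.481
Henderson–Hasselbalch: pH = pKa + log([OCl-]/[HOCl]) = 7.481 + log(0.2/0.041)
pH = 7.481 + (+0.688) = 8.17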